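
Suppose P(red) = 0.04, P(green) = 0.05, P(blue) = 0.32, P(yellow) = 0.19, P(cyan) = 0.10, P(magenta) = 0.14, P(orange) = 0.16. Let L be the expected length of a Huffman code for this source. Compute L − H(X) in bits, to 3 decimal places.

0.045 bits

Entropy H = −Σ p log₂ p ≈ 2.5354 bits.
Huffman merges: 1/25+1/20→9/100; 9/100+1/10→19/100; 7/50+4/25→3/10; 19/100+19/100→19/50; 3/10+8/25→31/50; 19/50+31/50→1. L = 129/50 ≈ 2.5800.
L − H = 2.5800 − 2.5354 = 0.045 bits.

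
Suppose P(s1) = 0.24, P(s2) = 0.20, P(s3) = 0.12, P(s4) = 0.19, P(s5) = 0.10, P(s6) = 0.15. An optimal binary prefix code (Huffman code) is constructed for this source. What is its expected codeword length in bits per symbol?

Repeatedly combine the two least-probable nodes; the expected code length is the sum of the merged weights.
merge 1/10 + 3/25 → 11/50
merge 3/20 + 19/100 → 17/50
merge 1/5 + 11/50 → 21/50
merge 6/25 + 17/50 → 29/50
merge 21/50 + 29/50 → 1
L = 11/50 + 17/50 + 21/50 + 29/50 + 1 = 64/25 = 2.56 bits/symbol.

2.56 bits/symbol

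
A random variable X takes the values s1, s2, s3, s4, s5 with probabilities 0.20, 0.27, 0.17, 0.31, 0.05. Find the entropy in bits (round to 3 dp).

H = −Σ pᵢ log₂ pᵢ.
−0.20·log₂(0.20) = 0.4644
−0.27·log₂(0.27) = 0.5100
−0.17·log₂(0.17) = 0.4346
−0.31·log₂(0.31) = 0.5238
−0.05·log₂(0.05) = 0.2161
Sum ≈ 2.1489 → 2.149 bits.

2.149 bits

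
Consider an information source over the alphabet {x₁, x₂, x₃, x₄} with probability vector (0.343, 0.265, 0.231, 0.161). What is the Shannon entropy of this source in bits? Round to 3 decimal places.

H = −Σ pᵢ log₂ pᵢ.
−0.343·log₂(0.343) = 0.5295
−0.265·log₂(0.265) = 0.5077
−0.231·log₂(0.231) = 0.4883
−0.161·log₂(0.161) = 0.4242
Sum ≈ 1.9498 → 1.950 bits.

1.950 bits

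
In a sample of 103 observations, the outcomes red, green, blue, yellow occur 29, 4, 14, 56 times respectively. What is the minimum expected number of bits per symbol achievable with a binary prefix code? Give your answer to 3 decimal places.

Probabilities are the counts divided by 103.
Repeatedly combine the two least-probable nodes; the expected code length is the sum of the merged weights.
merge 4/103 + 14/103 → 18/103
merge 18/103 + 29/103 → 47/103
merge 47/103 + 56/103 → 1
L = 18/103 + 47/103 + 1 = 168/103 ≈ 1.631 bits/symbol.

1.631 bits/symbol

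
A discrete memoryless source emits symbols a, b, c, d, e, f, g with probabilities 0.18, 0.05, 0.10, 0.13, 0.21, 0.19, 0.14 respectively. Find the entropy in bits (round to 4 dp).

2.7014 bits

H = −Σ pᵢ log₂ pᵢ.
−0.18·log₂(0.18) = 0.4453
−0.05·log₂(0.05) = 0.2161
−0.10·log₂(0.10) = 0.3322
−0.13·log₂(0.13) = 0.3826
−0.21·log₂(0.21) = 0.4728
−0.19·log₂(0.19) = 0.4552
−0.14·log₂(0.14) = 0.3971
Sum ≈ 2.7014 → 2.7014 bits.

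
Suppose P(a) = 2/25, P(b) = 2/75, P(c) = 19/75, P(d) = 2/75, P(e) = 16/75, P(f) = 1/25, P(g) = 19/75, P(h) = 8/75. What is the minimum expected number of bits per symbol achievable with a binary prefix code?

2.6 bits/symbol

Repeatedly combine the two least-probable nodes; the expected code length is the sum of the merged weights.
merge 2/75 + 2/75 → 4/75
merge 1/25 + 4/75 → 7/75
merge 2/25 + 7/75 → 13/75
merge 8/75 + 13/75 → 7/25
merge 16/75 + 19/75 → 7/15
merge 19/75 + 7/25 → 8/15
merge 7/15 + 8/15 → 1
L = 4/75 + 7/75 + 13/75 + 7/25 + 7/15 + 8/15 + 1 = 13/5 = 2.6 bits/symbol.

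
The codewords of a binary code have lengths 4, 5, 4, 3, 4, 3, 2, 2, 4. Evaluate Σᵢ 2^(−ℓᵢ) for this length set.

With common denominator 2^5 = 32: Σ 2^(−ℓᵢ) = 2/32 + 1/32 + 2/32 + 4/32 + 2/32 + 4/32 + 8/32 + 8/32 + 2/32 = 33/32 = 1.03125.

1.03125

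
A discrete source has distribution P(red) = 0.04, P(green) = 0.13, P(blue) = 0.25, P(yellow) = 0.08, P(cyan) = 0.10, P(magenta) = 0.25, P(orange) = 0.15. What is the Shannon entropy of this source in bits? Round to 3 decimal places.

H = −Σ pᵢ log₂ pᵢ.
−0.04·log₂(0.04) = 0.1858
−0.13·log₂(0.13) = 0.3826
−0.25·log₂(0.25) = 0.5000
−0.08·log₂(0.08) = 0.2915
−0.10·log₂(0.10) = 0.3322
−0.25·log₂(0.25) = 0.5000
−0.15·log₂(0.15) = 0.4105
Sum ≈ 2.6026 → 2.603 bits.

2.603 bits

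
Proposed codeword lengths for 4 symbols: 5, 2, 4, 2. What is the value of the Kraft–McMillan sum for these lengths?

With common denominator 2^5 = 32: Σ 2^(−ℓᵢ) = 1/32 + 8/32 + 2/32 + 8/32 = 19/32 = 0.59375.

0.59375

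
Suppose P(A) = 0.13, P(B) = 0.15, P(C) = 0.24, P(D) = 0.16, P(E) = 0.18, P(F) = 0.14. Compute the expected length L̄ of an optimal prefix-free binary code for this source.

Repeatedly combine the two least-probable nodes; the expected code length is the sum of the merged weights.
merge 13/100 + 7/50 → 27/100
merge 3/20 + 4/25 → 31/100
merge 9/50 + 6/25 → 21/50
merge 27/100 + 31/100 → 29/50
merge 21/50 + 29/50 → 1
L = 27/100 + 31/100 + 21/50 + 29/50 + 1 = 129/50 = 2.58 bits/symbol.

2.58 bits/symbol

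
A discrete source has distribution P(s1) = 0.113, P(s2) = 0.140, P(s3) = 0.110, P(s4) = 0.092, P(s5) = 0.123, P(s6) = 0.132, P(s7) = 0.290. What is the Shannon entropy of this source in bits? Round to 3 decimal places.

2.695 bits

H = −Σ pᵢ log₂ pᵢ.
−0.113·log₂(0.113) = 0.3555
−0.140·log₂(0.140) = 0.3971
−0.110·log₂(0.110) = 0.3503
−0.092·log₂(0.092) = 0.3167
−0.123·log₂(0.123) = 0.3719
−0.132·log₂(0.132) = 0.3856
−0.290·log₂(0.290) = 0.5179
Sum ≈ 2.6949 → 2.695 bits.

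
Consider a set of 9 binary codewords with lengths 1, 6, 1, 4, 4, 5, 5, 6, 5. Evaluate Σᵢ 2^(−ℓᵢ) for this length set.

1.25

With common denominator 2^6 = 64: Σ 2^(−ℓᵢ) = 32/64 + 1/64 + 32/64 + 4/64 + 4/64 + 2/64 + 2/64 + 1/64 + 2/64 = 80/64 = 1.25.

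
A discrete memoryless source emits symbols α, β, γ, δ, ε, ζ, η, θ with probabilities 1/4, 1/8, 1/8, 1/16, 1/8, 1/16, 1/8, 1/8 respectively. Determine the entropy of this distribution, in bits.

Each probability is a power of 1/2, so log₂(1/p) is an integer.
H = Σ p·log₂(1/p) = 1/4·2 + 1/8·3 + 1/8·3 + 1/16·4 + 1/8·3 + 1/16·4 + 1/8·3 + 1/8·3 = 2.875 bits.

2.875 bits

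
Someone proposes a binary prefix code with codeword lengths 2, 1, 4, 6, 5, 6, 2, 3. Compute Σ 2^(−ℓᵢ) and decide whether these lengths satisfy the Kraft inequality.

1.25; no

With common denominator 2^6 = 64: Σ 2^(−ℓᵢ) = 16/64 + 32/64 + 4/64 + 1/64 + 2/64 + 1/64 + 16/64 + 8/64 = 80/64 = 1.25.
Kraft's inequality requires Σ ≤ 1; here Σ = 1.25 > 1, so no such prefix code exists.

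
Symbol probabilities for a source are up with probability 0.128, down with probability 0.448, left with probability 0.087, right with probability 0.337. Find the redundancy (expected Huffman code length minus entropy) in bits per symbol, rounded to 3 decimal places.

Entropy H = −Σ p log₂ p ≈ 1.7339 bits.
Huffman merges: 87/1000+16/125→43/200; 43/200+337/1000→69/125; 56/125+69/125→1. L = 1767/1000 ≈ 1.7670.
L − H = 1.7670 − 1.7339 = 0.033 bits.

0.033 bits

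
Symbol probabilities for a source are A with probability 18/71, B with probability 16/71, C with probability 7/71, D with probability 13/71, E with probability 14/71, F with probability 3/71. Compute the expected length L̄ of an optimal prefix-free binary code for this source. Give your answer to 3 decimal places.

2.465 bits/symbol

Repeatedly combine the two least-probable nodes; the expected code length is the sum of the merged weights.
merge 3/71 + 7/71 → 10/71
merge 10/71 + 13/71 → 23/71
merge 14/71 + 16/71 → 30/71
merge 18/71 + 23/71 → 41/71
merge 30/71 + 41/71 → 1
L = 10/71 + 23/71 + 30/71 + 41/71 + 1 = 175/71 ≈ 2.465 bits/symbol.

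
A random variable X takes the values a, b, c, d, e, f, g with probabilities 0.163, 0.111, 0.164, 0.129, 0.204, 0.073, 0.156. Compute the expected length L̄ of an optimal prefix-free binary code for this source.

Repeatedly combine the two least-probable nodes; the expected code length is the sum of the merged weights.
merge 73/1000 + 111/1000 → 23/125
merge 129/1000 + 39/250 → 57/200
merge 163/1000 + 41/250 → 327/1000
merge 23/125 + 51/250 → 97/250
merge 57/200 + 327/1000 → 153/250
merge 97/250 + 153/250 → 1
L = 23/125 + 57/200 + 327/1000 + 97/250 + 153/250 + 1 = 699/250 = 2.796 bits/symbol.

2.796 bits/symbol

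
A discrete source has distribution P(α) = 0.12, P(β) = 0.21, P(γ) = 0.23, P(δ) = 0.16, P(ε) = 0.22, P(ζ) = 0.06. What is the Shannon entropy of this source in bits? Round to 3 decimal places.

H = −Σ pᵢ log₂ pᵢ.
−0.12·log₂(0.12) = 0.3671
−0.21·log₂(0.21) = 0.4728
−0.23·log₂(0.23) = 0.4877
−0.16·log₂(0.16) = 0.4230
−0.22·log₂(0.22) = 0.4806
−0.06·log₂(0.06) = 0.2435
Sum ≈ 2.4747 → 2.475 bits.

2.475 bits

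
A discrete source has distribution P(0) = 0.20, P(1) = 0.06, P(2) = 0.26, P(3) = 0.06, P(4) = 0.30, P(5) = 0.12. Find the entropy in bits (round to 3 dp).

H = −Σ pᵢ log₂ pᵢ.
−0.20·log₂(0.20) = 0.4644
−0.06·log₂(0.06) = 0.2435
−0.26·log₂(0.26) = 0.5053
−0.06·log₂(0.06) = 0.2435
−0.30·log₂(0.30) = 0.5211
−0.12·log₂(0.12) = 0.3671
Sum ≈ 2.3449 → 2.345 bits.

2.345 bits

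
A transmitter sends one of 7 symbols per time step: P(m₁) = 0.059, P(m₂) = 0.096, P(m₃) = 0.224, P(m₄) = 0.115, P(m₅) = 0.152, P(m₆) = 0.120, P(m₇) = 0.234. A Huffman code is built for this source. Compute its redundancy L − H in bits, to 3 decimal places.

Entropy H = −Σ p log₂ p ≈ 2.6783 bits.
Huffman merges: 59/1000+12/125→31/200; 23/200+3/25→47/200; 19/125+31/200→307/1000; 28/125+117/500→229/500; 47/200+307/1000→271/500; 229/500+271/500→1. L = 2697/1000 ≈ 2.6970.
L − H = 2.6970 − 2.6783 = 0.019 bits.

0.019 bits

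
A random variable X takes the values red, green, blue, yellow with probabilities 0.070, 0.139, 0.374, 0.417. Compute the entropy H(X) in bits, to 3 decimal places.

1.721 bits

H = −Σ pᵢ log₂ pᵢ.
−0.070·log₂(0.070) = 0.2686
−0.139·log₂(0.139) = 0.3957
−0.374·log₂(0.374) = 0.5307
−0.417·log₂(0.417) = 0.5262
Sum ≈ 1.7211 → 1.721 bits.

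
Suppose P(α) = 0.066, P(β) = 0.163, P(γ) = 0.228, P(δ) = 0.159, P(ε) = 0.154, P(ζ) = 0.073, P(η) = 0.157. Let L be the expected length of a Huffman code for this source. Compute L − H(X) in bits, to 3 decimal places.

0.044 bits

Entropy H = −Σ p log₂ p ≈ 2.7042 bits.
Huffman merges: 33/500+73/1000→139/1000; 139/1000+77/500→293/1000; 157/1000+159/1000→79/250; 163/1000+57/250→391/1000; 293/1000+79/250→609/1000; 391/1000+609/1000→1. L = 687/250 ≈ 2.7480.
L − H = 2.7480 − 2.7042 = 0.044 bits.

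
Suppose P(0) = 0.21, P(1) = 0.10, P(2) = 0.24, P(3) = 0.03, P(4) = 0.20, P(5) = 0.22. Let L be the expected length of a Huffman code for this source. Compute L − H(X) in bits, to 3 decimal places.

0.064 bits

Entropy H = −Σ p log₂ p ≈ 2.3959 bits.
Huffman merges: 3/100+1/10→13/100; 13/100+1/5→33/100; 21/100+11/50→43/100; 6/25+33/100→57/100; 43/100+57/100→1. L = 123/50 ≈ 2.4600.
L − H = 2.4600 − 2.3959 = 0.064 bits.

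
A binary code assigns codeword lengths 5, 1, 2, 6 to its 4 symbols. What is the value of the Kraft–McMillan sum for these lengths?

With common denominator 2^6 = 64: Σ 2^(−ℓᵢ) = 2/64 + 32/64 + 16/64 + 1/64 = 51/64 = 0.796875.

0.796875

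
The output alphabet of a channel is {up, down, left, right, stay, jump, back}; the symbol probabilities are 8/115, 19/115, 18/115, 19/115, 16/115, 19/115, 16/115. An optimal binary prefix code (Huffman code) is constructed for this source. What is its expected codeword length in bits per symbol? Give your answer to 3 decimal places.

2.835 bits/symbol

Repeatedly combine the two least-probable nodes; the expected code length is the sum of the merged weights.
merge 8/115 + 16/115 → 24/115
merge 16/115 + 18/115 → 34/115
merge 19/115 + 19/115 → 38/115
merge 19/115 + 24/115 → 43/115
merge 34/115 + 38/115 → 72/115
merge 43/115 + 72/115 → 1
L = 24/115 + 34/115 + 38/115 + 43/115 + 72/115 + 1 = 326/115 ≈ 2.835 bits/symbol.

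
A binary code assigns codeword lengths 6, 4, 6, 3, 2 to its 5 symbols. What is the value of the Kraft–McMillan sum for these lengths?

With common denominator 2^6 = 64: Σ 2^(−ℓᵢ) = 1/64 + 4/64 + 1/64 + 8/64 + 16/64 = 30/64 = 0.46875.

0.46875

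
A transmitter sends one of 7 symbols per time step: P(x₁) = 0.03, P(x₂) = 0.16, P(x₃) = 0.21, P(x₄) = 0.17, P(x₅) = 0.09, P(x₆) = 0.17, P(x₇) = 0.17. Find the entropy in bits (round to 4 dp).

H = −Σ pᵢ log₂ pᵢ.
−0.03·log₂(0.03) = 0.1518
−0.16·log₂(0.16) = 0.4230
−0.21·log₂(0.21) = 0.4728
−0.17·log₂(0.17) = 0.4346
−0.09·log₂(0.09) = 0.3127
−0.17·log₂(0.17) = 0.4346
−0.17·log₂(0.17) = 0.4346
Sum ≈ 2.6640 → 2.6640 bits.

2.6640 bits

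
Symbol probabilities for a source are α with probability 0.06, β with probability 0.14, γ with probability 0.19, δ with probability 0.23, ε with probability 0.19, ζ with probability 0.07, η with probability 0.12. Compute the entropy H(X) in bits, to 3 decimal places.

H = −Σ pᵢ log₂ pᵢ.
−0.06·log₂(0.06) = 0.2435
−0.14·log₂(0.14) = 0.3971
−0.19·log₂(0.19) = 0.4552
−0.23·log₂(0.23) = 0.4877
−0.19·log₂(0.19) = 0.4552
−0.07·log₂(0.07) = 0.2686
−0.12·log₂(0.12) = 0.3671
Sum ≈ 2.6744 → 2.674 bits.

2.674 bits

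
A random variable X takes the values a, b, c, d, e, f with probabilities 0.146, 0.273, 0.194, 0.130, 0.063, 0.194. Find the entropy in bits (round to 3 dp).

H = −Σ pᵢ log₂ pᵢ.
−0.146·log₂(0.146) = 0.4053
−0.273·log₂(0.273) = 0.5113
−0.194·log₂(0.194) = 0.4590
−0.130·log₂(0.130) = 0.3826
−0.063·log₂(0.063) = 0.2513
−0.194·log₂(0.194) = 0.4590
Sum ≈ 2.4685 → 2.469 bits.

2.469 bits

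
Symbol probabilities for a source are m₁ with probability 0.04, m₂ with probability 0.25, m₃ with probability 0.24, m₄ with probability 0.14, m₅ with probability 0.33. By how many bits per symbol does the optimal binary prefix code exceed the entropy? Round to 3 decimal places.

Entropy H = −Σ p log₂ p ≈ 2.1048 bits.
Huffman merges: 1/25+7/50→9/50; 9/50+6/25→21/50; 1/4+33/100→29/50; 21/50+29/50→1. L = 109/50 ≈ 2.1800.
L − H = 2.1800 − 2.1048 = 0.075 bits.

0.075 bits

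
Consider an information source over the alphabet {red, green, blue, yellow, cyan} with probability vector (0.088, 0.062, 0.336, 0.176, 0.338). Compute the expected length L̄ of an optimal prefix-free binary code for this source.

Repeatedly combine the two least-probable nodes; the expected code length is the sum of the merged weights.
merge 31/500 + 11/125 → 3/20
merge 3/20 + 22/125 → 163/500
merge 163/500 + 42/125 → 331/500
merge 169/500 + 331/500 → 1
L = 3/20 + 163/500 + 331/500 + 1 = 1069/500 = 2.138 bits/symbol.

2.138 bits/symbol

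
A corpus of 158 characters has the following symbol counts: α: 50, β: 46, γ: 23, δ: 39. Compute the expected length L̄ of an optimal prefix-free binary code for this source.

Probabilities are the counts divided by 158.
Repeatedly combine the two least-probable nodes; the expected code length is the sum of the merged weights.
merge 23/158 + 39/158 → 31/79
merge 23/79 + 25/79 → 48/79
merge 31/79 + 48/79 → 1
L = 31/79 + 48/79 + 1 = 2 bits/symbol.

2 bits/symbol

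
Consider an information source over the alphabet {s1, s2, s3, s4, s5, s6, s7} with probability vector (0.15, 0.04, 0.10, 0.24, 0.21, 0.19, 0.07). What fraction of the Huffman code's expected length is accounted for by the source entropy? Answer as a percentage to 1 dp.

98.5%

Entropy H = −Σ p log₂ p ≈ 2.6192 bits.
Huffman merges: 1/25+7/100→11/100; 1/10+11/100→21/100; 3/20+19/100→17/50; 21/100+21/100→21/50; 6/25+17/50→29/50; 21/50+29/50→1. L = 133/50 ≈ 2.6600.
Efficiency = H/L = 2.6192/2.6600 = 98.5%.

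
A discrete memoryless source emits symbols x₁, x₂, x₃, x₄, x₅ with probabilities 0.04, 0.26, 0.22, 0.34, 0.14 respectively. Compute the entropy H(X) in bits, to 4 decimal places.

H = −Σ pᵢ log₂ pᵢ.
−0.04·log₂(0.04) = 0.1858
−0.26·log₂(0.26) = 0.5053
−0.22·log₂(0.22) = 0.4806
−0.34·log₂(0.34) = 0.5292
−0.14·log₂(0.14) = 0.3971
Sum ≈ 2.0979 → 2.0979 bits.

2.0979 bits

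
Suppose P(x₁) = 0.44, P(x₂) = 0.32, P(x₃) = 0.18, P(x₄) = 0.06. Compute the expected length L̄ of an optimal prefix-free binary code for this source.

Repeatedly combine the two least-probable nodes; the expected code length is the sum of the merged weights.
merge 3/50 + 9/50 → 6/25
merge 6/25 + 8/25 → 14/25
merge 11/25 + 14/25 → 1
L = 6/25 + 14/25 + 1 = 9/5 = 1.8 bits/symbol.

1.8 bits/symbol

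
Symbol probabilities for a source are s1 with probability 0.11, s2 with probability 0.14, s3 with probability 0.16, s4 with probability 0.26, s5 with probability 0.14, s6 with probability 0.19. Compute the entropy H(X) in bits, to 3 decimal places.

H = −Σ pᵢ log₂ pᵢ.
−0.11·log₂(0.11) = 0.3503
−0.14·log₂(0.14) = 0.3971
−0.16·log₂(0.16) = 0.4230
−0.26·log₂(0.26) = 0.5053
−0.14·log₂(0.14) = 0.3971
−0.19·log₂(0.19) = 0.4552
Sum ≈ 2.5280 → 2.528 bits.

2.528 bits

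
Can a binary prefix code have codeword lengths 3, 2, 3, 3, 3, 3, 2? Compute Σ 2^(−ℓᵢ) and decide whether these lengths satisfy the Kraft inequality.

1.125; no

With common denominator 2^3 = 8: Σ 2^(−ℓᵢ) = 1/8 + 2/8 + 1/8 + 1/8 + 1/8 + 1/8 + 2/8 = 9/8 = 1.125.
Kraft's inequality requires Σ ≤ 1; here Σ = 1.125 > 1, so no such prefix code exists.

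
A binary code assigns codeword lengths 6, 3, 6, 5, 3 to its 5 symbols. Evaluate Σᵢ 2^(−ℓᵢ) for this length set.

0.3125

With common denominator 2^6 = 64: Σ 2^(−ℓᵢ) = 1/64 + 8/64 + 1/64 + 2/64 + 8/64 = 20/64 = 0.3125.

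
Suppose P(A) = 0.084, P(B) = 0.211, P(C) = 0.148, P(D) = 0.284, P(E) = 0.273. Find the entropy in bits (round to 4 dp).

2.2088 bits

H = −Σ pᵢ log₂ pᵢ.
−0.084·log₂(0.084) = 0.3002
−0.211·log₂(0.211) = 0.4736
−0.148·log₂(0.148) = 0.4079
−0.284·log₂(0.284) = 0.5158
−0.273·log₂(0.273) = 0.5113
Sum ≈ 2.2088 → 2.2088 bits.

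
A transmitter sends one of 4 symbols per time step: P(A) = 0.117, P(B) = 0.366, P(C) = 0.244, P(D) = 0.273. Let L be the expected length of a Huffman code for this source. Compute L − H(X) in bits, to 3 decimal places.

0.094 bits

Entropy H = −Σ p log₂ p ≈ 1.9008 bits.
Huffman merges: 117/1000+61/250→361/1000; 273/1000+361/1000→317/500; 183/500+317/500→1. L = 399/200 ≈ 1.9950.
L − H = 1.9950 − 1.9008 = 0.094 bits.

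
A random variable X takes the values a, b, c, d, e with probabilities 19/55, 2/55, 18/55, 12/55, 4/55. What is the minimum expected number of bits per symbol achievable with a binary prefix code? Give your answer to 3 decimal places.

Repeatedly combine the two least-probable nodes; the expected code length is the sum of the merged weights.
merge 2/55 + 4/55 → 6/55
merge 6/55 + 12/55 → 18/55
merge 18/55 + 18/55 → 36/55
merge 19/55 + 36/55 → 1
L = 6/55 + 18/55 + 36/55 + 1 = 23/11 ≈ 2.091 bits/symbol.

2.091 bits/symbol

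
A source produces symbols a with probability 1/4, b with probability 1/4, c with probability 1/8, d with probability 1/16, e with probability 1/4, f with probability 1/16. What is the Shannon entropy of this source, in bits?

Each probability is a power of 1/2, so log₂(1/p) is an integer.
H = Σ p·log₂(1/p) = 1/4·2 + 1/4·2 + 1/8·3 + 1/16·4 + 1/4·2 + 1/16·4 = 2.375 bits.

2.375 bits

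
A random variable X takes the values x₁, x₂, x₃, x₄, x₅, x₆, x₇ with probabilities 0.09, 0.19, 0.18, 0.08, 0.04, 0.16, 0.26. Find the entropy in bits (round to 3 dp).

H = −Σ pᵢ log₂ pᵢ.
−0.09·log₂(0.09) = 0.3127
−0.19·log₂(0.19) = 0.4552
−0.18·log₂(0.18) = 0.4453
−0.08·log₂(0.08) = 0.2915
−0.04·log₂(0.04) = 0.1858
−0.16·log₂(0.16) = 0.4230
−0.26·log₂(0.26) = 0.5053
Sum ≈ 2.6188 → 2.619 bits.

2.619 bits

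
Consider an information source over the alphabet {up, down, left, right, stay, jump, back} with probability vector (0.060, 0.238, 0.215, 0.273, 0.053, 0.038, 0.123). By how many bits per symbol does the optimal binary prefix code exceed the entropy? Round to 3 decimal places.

0.016 bits

Entropy H = −Σ p log₂ p ≈ 2.5003 bits.
Huffman merges: 19/500+53/1000→91/1000; 3/50+91/1000→151/1000; 123/1000+151/1000→137/500; 43/200+119/500→453/1000; 273/1000+137/500→547/1000; 453/1000+547/1000→1. L = 629/250 ≈ 2.5160.
L − H = 2.5160 − 2.5003 = 0.016 bits.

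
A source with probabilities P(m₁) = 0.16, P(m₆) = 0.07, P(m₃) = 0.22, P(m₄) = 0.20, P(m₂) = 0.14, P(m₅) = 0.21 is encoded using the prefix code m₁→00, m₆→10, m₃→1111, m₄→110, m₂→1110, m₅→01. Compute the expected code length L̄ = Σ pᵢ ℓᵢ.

L̄ = Σ pᵢ·ℓᵢ = 0.16·2 + 0.07·2 + 0.22·4 + 0.20·3 + 0.14·4 + 0.21·2 = 2.92 bits/symbol.

2.92 bits/symbol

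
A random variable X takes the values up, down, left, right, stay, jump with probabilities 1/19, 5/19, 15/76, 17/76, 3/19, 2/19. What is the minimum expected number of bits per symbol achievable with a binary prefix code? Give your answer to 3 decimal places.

Repeatedly combine the two least-probable nodes; the expected code length is the sum of the merged weights.
merge 1/19 + 2/19 → 3/19
merge 3/19 + 3/19 → 6/19
merge 15/76 + 17/76 → 8/19
merge 5/19 + 6/19 → 11/19
merge 8/19 + 11/19 → 1
L = 3/19 + 6/19 + 8/19 + 11/19 + 1 = 47/19 ≈ 2.474 bits/symbol.

2.474 bits/symbol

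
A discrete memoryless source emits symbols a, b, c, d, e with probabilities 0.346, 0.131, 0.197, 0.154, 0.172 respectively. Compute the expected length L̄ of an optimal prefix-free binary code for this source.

2.285 bits/symbol

Repeatedly combine the two least-probable nodes; the expected code length is the sum of the merged weights.
merge 131/1000 + 77/500 → 57/200
merge 43/250 + 197/1000 → 369/1000
merge 57/200 + 173/500 → 631/1000
merge 369/1000 + 631/1000 → 1
L = 57/200 + 369/1000 + 631/1000 + 1 = 457/200 = 2.285 bits/symbol.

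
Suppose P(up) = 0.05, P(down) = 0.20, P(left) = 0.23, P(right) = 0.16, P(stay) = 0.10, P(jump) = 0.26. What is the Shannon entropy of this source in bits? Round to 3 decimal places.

H = −Σ pᵢ log₂ pᵢ.
−0.05·log₂(0.05) = 0.2161
−0.20·log₂(0.20) = 0.4644
−0.23·log₂(0.23) = 0.4877
−0.16·log₂(0.16) = 0.4230
−0.10·log₂(0.10) = 0.3322
−0.26·log₂(0.26) = 0.5053
Sum ≈ 2.4286 → 2.429 bits.

2.429 bits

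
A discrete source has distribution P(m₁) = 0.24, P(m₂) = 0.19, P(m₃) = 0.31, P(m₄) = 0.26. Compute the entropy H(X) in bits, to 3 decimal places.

H = −Σ pᵢ log₂ pᵢ.
−0.24·log₂(0.24) = 0.4941
−0.19·log₂(0.19) = 0.4552
−0.31·log₂(0.31) = 0.5238
−0.26·log₂(0.26) = 0.5053
Sum ≈ 1.9784 → 1.978 bits.

1.978 bits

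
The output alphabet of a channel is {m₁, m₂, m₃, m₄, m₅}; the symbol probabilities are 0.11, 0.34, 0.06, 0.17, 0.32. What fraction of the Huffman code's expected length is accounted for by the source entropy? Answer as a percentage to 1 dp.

Entropy H = −Σ p log₂ p ≈ 2.0836 bits.
Huffman merges: 3/50+11/100→17/100; 17/100+17/100→17/50; 8/25+17/50→33/50; 17/50+33/50→1. L = 217/100 ≈ 2.1700.
Efficiency = H/L = 2.0836/2.1700 = 96.0%.

96.0%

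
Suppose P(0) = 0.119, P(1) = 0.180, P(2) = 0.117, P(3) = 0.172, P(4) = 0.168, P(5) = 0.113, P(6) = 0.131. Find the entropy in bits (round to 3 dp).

2.782 bits

H = −Σ pᵢ log₂ pᵢ.
−0.119·log₂(0.119) = 0.3654
−0.180·log₂(0.180) = 0.4453
−0.117·log₂(0.117) = 0.3622
−0.172·log₂(0.172) = 0.4368
−0.168·log₂(0.168) = 0.4323
−0.113·log₂(0.113) = 0.3555
−0.131·log₂(0.131) = 0.3841
Sum ≈ 2.7816 → 2.782 bits.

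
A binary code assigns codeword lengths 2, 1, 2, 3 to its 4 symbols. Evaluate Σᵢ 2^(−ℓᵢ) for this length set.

1.125

With common denominator 2^3 = 8: Σ 2^(−ℓᵢ) = 2/8 + 4/8 + 2/8 + 1/8 = 9/8 = 1.125.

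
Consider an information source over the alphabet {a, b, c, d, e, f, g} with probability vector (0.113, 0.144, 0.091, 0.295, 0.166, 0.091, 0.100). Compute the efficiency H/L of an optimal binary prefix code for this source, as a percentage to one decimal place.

Entropy H = −Σ p log₂ p ≈ 2.6692 bits.
Huffman merges: 91/1000+91/1000→91/500; 1/10+113/1000→213/1000; 18/125+83/500→31/100; 91/500+213/1000→79/200; 59/200+31/100→121/200; 79/200+121/200→1. L = 541/200 ≈ 2.7050.
Efficiency = H/L = 2.6692/2.7050 = 98.7%.

98.7%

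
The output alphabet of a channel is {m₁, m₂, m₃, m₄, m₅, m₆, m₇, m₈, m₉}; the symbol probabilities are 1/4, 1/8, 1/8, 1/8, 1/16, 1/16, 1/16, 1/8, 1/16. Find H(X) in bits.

Each probability is a power of 1/2, so log₂(1/p) is an integer.
H = Σ p·log₂(1/p) = 1/4·2 + 1/8·3 + 1/8·3 + 1/8·3 + 1/16·4 + 1/16·4 + 1/16·4 + 1/8·3 + 1/16·4 = 3 bits.

3 bits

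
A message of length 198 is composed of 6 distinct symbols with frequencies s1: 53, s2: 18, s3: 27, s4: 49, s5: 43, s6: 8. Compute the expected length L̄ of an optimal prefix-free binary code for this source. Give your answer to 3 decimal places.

2.399 bits/symbol

Probabilities are the counts divided by 198.
Repeatedly combine the two least-probable nodes; the expected code length is the sum of the merged weights.
merge 4/99 + 1/11 → 13/99
merge 13/99 + 3/22 → 53/198
merge 43/198 + 49/198 → 46/99
merge 53/198 + 53/198 → 53/99
merge 46/99 + 53/99 → 1
L = 13/99 + 53/198 + 46/99 + 53/99 + 1 = 475/198 ≈ 2.399 bits/symbol.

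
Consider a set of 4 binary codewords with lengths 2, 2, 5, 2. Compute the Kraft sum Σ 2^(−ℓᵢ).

0.78125

With common denominator 2^5 = 32: Σ 2^(−ℓᵢ) = 8/32 + 8/32 + 1/32 + 8/32 = 25/32 = 0.78125.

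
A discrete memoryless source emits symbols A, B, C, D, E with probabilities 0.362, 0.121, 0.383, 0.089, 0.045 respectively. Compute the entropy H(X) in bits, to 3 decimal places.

H = −Σ pᵢ log₂ pᵢ.
−0.362·log₂(0.362) = 0.5307
−0.121·log₂(0.121) = 0.3687
−0.383·log₂(0.383) = 0.5303
−0.089·log₂(0.089) = 0.3106
−0.045·log₂(0.045) = 0.2013
Sum ≈ 1.9416 → 1.942 bits.

1.942 bits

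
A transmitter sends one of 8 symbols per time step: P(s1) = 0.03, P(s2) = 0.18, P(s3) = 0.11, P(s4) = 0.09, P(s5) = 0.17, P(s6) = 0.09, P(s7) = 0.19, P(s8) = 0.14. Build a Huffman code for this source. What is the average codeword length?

Repeatedly combine the two least-probable nodes; the expected code length is the sum of the merged weights.
merge 3/100 + 9/100 → 3/25
merge 9/100 + 11/100 → 1/5
merge 3/25 + 7/50 → 13/50
merge 17/100 + 9/50 → 7/20
merge 19/100 + 1/5 → 39/100
merge 13/50 + 7/20 → 61/100
merge 39/100 + 61/100 → 1
L = 3/25 + 1/5 + 13/50 + 7/20 + 39/100 + 61/100 + 1 = 293/100 = 2.93 bits/symbol.

2.93 bits/symbol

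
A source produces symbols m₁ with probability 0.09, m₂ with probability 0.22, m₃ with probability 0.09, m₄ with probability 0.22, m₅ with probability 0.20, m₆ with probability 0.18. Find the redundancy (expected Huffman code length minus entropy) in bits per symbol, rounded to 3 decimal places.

0.044 bits

Entropy H = −Σ p log₂ p ≈ 2.4961 bits.
Huffman merges: 9/100+9/100→9/50; 9/50+9/50→9/25; 1/5+11/50→21/50; 11/50+9/25→29/50; 21/50+29/50→1. L = 127/50 ≈ 2.5400.
L − H = 2.5400 − 2.4961 = 0.044 bits.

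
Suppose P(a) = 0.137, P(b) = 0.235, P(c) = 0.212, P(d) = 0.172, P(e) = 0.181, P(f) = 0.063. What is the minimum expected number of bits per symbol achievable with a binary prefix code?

2.553 bits/symbol

Repeatedly combine the two least-probable nodes; the expected code length is the sum of the merged weights.
merge 63/1000 + 137/1000 → 1/5
merge 43/250 + 181/1000 → 353/1000
merge 1/5 + 53/250 → 103/250
merge 47/200 + 353/1000 → 147/250
merge 103/250 + 147/250 → 1
L = 1/5 + 353/1000 + 103/250 + 147/250 + 1 = 2553/1000 = 2.553 bits/symbol.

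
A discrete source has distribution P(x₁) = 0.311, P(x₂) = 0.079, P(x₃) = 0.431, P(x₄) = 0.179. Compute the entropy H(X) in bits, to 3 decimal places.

H = −Σ pᵢ log₂ pᵢ.
−0.311·log₂(0.311) = 0.5240
−0.079·log₂(0.079) = 0.2893
−0.431·log₂(0.431) = 0.5233
−0.179·log₂(0.179) = 0.4443
Sum ≈ 1.7809 → 1.781 bits.

1.781 bits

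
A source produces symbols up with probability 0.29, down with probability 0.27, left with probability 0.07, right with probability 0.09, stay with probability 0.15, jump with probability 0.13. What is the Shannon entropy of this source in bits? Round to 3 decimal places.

2.402 bits

H = −Σ pᵢ log₂ pᵢ.
−0.29·log₂(0.29) = 0.5179
−0.27·log₂(0.27) = 0.5100
−0.07·log₂(0.07) = 0.2686
−0.09·log₂(0.09) = 0.3127
−0.15·log₂(0.15) = 0.4105
−0.13·log₂(0.13) = 0.3826
Sum ≈ 2.4023 → 2.402 bits.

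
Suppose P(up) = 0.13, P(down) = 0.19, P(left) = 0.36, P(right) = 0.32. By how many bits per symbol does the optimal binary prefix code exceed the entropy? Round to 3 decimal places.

0.065 bits

Entropy H = −Σ p log₂ p ≈ 1.8945 bits.
Huffman merges: 13/100+19/100→8/25; 8/25+8/25→16/25; 9/25+16/25→1. L = 49/25 ≈ 1.9600.
L − H = 1.9600 − 1.8945 = 0.065 bits.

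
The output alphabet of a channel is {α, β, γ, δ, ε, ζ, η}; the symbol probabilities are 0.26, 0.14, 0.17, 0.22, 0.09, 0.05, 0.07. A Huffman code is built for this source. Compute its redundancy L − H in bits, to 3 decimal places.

0.025 bits

Entropy H = −Σ p log₂ p ≈ 2.6149 bits.
Huffman merges: 1/20+7/100→3/25; 9/100+3/25→21/100; 7/50+17/100→31/100; 21/100+11/50→43/100; 13/50+31/100→57/100; 43/100+57/100→1. L = 66/25 ≈ 2.6400.
L − H = 2.6400 − 2.6149 = 0.025 bits.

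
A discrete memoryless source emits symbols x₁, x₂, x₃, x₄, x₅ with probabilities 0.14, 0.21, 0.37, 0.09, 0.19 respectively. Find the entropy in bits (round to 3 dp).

H = −Σ pᵢ log₂ pᵢ.
−0.14·log₂(0.14) = 0.3971
−0.21·log₂(0.21) = 0.4728
−0.37·log₂(0.37) = 0.5307
−0.09·log₂(0.09) = 0.3127
−0.19·log₂(0.19) = 0.4552
Sum ≈ 2.1685 → 2.169 bits.

2.169 bits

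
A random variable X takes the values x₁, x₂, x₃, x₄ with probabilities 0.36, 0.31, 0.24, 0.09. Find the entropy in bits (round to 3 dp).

1.861 bits

H = −Σ pᵢ log₂ pᵢ.
−0.36·log₂(0.36) = 0.5306
−0.31·log₂(0.31) = 0.5238
−0.24·log₂(0.24) = 0.4941
−0.09·log₂(0.09) = 0.3127
Sum ≈ 1.8612 → 1.861 bits.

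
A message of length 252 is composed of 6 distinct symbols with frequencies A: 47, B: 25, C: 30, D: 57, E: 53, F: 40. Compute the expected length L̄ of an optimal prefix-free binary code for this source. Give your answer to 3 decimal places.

Probabilities are the counts divided by 252.
Repeatedly combine the two least-probable nodes; the expected code length is the sum of the merged weights.
merge 25/252 + 5/42 → 55/252
merge 10/63 + 47/252 → 29/84
merge 53/252 + 55/252 → 3/7
merge 19/84 + 29/84 → 4/7
merge 3/7 + 4/7 → 1
L = 55/252 + 29/84 + 3/7 + 4/7 + 1 = 323/126 ≈ 2.563 bits/symbol.

2.563 bits/symbol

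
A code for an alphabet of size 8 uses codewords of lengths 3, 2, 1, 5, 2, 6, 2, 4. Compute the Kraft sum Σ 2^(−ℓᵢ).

With common denominator 2^6 = 64: Σ 2^(−ℓᵢ) = 8/64 + 16/64 + 32/64 + 2/64 + 16/64 + 1/64 + 16/64 + 4/64 = 95/64 = 1.484375.

1.484375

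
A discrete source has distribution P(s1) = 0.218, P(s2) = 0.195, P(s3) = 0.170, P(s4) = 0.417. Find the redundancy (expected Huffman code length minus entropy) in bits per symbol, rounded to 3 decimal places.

Entropy H = −Σ p log₂ p ≈ 1.8998 bits.
Huffman merges: 17/100+39/200→73/200; 109/500+73/200→583/1000; 417/1000+583/1000→1. L = 487/250 ≈ 1.9480.
L − H = 1.9480 − 1.8998 = 0.048 bits.

0.048 bits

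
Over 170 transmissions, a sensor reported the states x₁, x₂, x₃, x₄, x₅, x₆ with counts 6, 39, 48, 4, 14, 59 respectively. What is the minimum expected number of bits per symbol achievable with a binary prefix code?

Probabilities are the counts divided by 170.
Repeatedly combine the two least-probable nodes; the expected code length is the sum of the merged weights.
merge 2/85 + 3/85 → 1/17
merge 1/17 + 7/85 → 12/85
merge 12/85 + 39/170 → 63/170
merge 24/85 + 59/170 → 107/170
merge 63/170 + 107/170 → 1
L = 1/17 + 12/85 + 63/170 + 107/170 + 1 = 11/5 = 2.2 bits/symbol.

2.2 bits/symbol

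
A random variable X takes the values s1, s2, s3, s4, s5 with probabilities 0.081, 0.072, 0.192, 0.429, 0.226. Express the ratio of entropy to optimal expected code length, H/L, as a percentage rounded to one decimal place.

Entropy H = −Σ p log₂ p ≈ 2.0328 bits.
Huffman merges: 9/125+81/1000→153/1000; 153/1000+24/125→69/200; 113/500+69/200→571/1000; 429/1000+571/1000→1. L = 2069/1000 ≈ 2.0690.
Efficiency = H/L = 2.0328/2.0690 = 98.3%.

98.3%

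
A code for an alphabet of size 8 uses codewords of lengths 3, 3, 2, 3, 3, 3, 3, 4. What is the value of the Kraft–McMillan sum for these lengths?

With common denominator 2^4 = 16: Σ 2^(−ℓᵢ) = 2/16 + 2/16 + 4/16 + 2/16 + 2/16 + 2/16 + 2/16 + 1/16 = 17/16 = 1.0625.

1.0625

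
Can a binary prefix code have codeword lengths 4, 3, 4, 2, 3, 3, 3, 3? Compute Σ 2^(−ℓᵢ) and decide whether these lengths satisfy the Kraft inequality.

1; yes

With common denominator 2^4 = 16: Σ 2^(−ℓᵢ) = 1/16 + 2/16 + 1/16 + 4/16 + 2/16 + 2/16 + 2/16 + 2/16 = 16/16 = 1.
Kraft's inequality requires Σ ≤ 1; here Σ = 1 ≤ 1, so such a prefix code exists.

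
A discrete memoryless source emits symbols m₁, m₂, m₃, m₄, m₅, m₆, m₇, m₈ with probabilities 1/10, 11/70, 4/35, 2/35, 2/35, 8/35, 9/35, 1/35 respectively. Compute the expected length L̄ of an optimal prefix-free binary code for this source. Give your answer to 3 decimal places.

Repeatedly combine the two least-probable nodes; the expected code length is the sum of the merged weights.
merge 1/35 + 2/35 → 3/35
merge 2/35 + 3/35 → 1/7
merge 1/10 + 4/35 → 3/14
merge 1/7 + 11/70 → 3/10
merge 3/14 + 8/35 → 31/70
merge 9/35 + 3/10 → 39/70
merge 31/70 + 39/70 → 1
L = 3/35 + 1/7 + 3/14 + 3/10 + 31/70 + 39/70 + 1 = 96/35 ≈ 2.743 bits/symbol.

2.743 bits/symbol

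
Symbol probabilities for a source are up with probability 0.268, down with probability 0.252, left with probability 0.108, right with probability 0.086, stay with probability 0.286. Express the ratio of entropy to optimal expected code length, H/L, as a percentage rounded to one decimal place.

Entropy H = −Σ p log₂ p ≈ 2.1779 bits.
Huffman merges: 43/500+27/250→97/500; 97/500+63/250→223/500; 67/250+143/500→277/500; 223/500+277/500→1. L = 1097/500 ≈ 2.1940.
Efficiency = H/L = 2.1779/2.1940 = 99.3%.

99.3%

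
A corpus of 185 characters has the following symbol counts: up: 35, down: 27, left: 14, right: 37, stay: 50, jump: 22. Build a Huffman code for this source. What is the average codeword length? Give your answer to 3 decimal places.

Probabilities are the counts divided by 185.
Repeatedly combine the two least-probable nodes; the expected code length is the sum of the merged weights.
merge 14/185 + 22/185 → 36/185
merge 27/185 + 7/37 → 62/185
merge 36/185 + 1/5 → 73/185
merge 10/37 + 62/185 → 112/185
merge 73/185 + 112/185 → 1
L = 36/185 + 62/185 + 73/185 + 112/185 + 1 = 468/185 ≈ 2.530 bits/symbol.

2.530 bits/symbol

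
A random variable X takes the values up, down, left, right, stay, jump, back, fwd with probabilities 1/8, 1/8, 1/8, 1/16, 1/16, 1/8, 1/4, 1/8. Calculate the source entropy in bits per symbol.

Each probability is a power of 1/2, so log₂(1/p) is an integer.
H = Σ p·log₂(1/p) = 1/8·3 + 1/8·3 + 1/8·3 + 1/16·4 + 1/16·4 + 1/8·3 + 1/4·2 + 1/8·3 = 2.875 bits.

2.875 bits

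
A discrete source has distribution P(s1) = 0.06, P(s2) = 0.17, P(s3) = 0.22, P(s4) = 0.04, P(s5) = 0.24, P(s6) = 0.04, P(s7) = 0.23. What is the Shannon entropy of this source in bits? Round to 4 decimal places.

H = −Σ pᵢ log₂ pᵢ.
−0.06·log₂(0.06) = 0.2435
−0.17·log₂(0.17) = 0.4346
−0.22·log₂(0.22) = 0.4806
−0.04·log₂(0.04) = 0.1858
−0.24·log₂(0.24) = 0.4941
−0.04·log₂(0.04) = 0.1858
−0.23·log₂(0.23) = 0.4877
Sum ≈ 2.5120 → 2.5120 bits.

2.5120 bits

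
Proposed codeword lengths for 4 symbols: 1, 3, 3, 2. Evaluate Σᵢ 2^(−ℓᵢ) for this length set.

1

With common denominator 2^3 = 8: Σ 2^(−ℓᵢ) = 4/8 + 1/8 + 1/8 + 2/8 = 8/8 = 1.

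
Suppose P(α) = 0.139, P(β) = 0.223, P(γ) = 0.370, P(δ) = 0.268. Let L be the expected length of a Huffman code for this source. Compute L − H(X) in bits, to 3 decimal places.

Entropy H = −Σ p log₂ p ≈ 1.9183 bits.
Huffman merges: 139/1000+223/1000→181/500; 67/250+181/500→63/100; 37/100+63/100→1. L = 249/125 ≈ 1.9920.
L − H = 1.9920 − 1.9183 = 0.074 bits.

0.074 bits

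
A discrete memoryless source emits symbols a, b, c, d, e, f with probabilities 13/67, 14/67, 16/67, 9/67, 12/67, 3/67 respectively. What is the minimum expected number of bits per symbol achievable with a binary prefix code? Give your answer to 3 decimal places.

2.537 bits/symbol

Repeatedly combine the two least-probable nodes; the expected code length is the sum of the merged weights.
merge 3/67 + 9/67 → 12/67
merge 12/67 + 12/67 → 24/67
merge 13/67 + 14/67 → 27/67
merge 16/67 + 24/67 → 40/67
merge 27/67 + 40/67 → 1
L = 12/67 + 24/67 + 27/67 + 40/67 + 1 = 170/67 ≈ 2.537 bits/symbol.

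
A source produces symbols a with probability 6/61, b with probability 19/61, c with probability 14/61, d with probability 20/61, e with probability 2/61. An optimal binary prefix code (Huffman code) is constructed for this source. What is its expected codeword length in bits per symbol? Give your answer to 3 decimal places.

Repeatedly combine the two least-probable nodes; the expected code length is the sum of the merged weights.
merge 2/61 + 6/61 → 8/61
merge 8/61 + 14/61 → 22/61
merge 19/61 + 20/61 → 39/61
merge 22/61 + 39/61 → 1
L = 8/61 + 22/61 + 39/61 + 1 = 130/61 ≈ 2.131 bits/symbol.

2.131 bits/symbol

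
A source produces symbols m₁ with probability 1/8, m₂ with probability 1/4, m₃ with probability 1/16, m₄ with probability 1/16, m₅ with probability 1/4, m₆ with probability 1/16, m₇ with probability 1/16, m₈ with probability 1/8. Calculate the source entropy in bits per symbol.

Each probability is a power of 1/2, so log₂(1/p) is an integer.
H = Σ p·log₂(1/p) = 1/8·3 + 1/4·2 + 1/16·4 + 1/16·4 + 1/4·2 + 1/16·4 + 1/16·4 + 1/8·3 = 2.75 bits.

2.75 bits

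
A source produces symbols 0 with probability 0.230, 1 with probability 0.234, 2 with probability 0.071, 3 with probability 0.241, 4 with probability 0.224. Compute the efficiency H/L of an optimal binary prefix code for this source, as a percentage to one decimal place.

97.0%

Entropy H = −Σ p log₂ p ≈ 2.2272 bits.
Huffman merges: 71/1000+28/125→59/200; 23/100+117/500→58/125; 241/1000+59/200→67/125; 58/125+67/125→1. L = 459/200 ≈ 2.2950.
Efficiency = H/L = 2.2272/2.2950 = 97.0%.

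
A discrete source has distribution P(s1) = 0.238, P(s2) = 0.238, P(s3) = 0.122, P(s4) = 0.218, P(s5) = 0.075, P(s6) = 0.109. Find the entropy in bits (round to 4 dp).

2.4639 bits

H = −Σ pᵢ log₂ pᵢ.
−0.238·log₂(0.238) = 0.4929
−0.238·log₂(0.238) = 0.4929
−0.122·log₂(0.122) = 0.3703
−0.218·log₂(0.218) = 0.4791
−0.075·log₂(0.075) = 0.2803
−0.109·log₂(0.109) = 0.3485
Sum ≈ 2.4639 → 2.4639 bits.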